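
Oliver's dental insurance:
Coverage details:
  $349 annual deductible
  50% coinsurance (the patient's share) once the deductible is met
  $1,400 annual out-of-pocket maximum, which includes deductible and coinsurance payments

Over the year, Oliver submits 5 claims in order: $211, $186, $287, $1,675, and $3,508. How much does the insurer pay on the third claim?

#1 ($211): all of it applies to the deductible. Cost to patient: $211. OOP to date $211. Plan pays $211 − $211 = $0.
#2 ($186): $138 finishes the deductible; $48 goes to coinsurance; coinsurance $48 × 50% = $24. Patient pays $162; OOP now $373. Plan pays $186 − $162 = $24.
#3 ($287): 50% coinsurance on $287 = $143.50. Patient pays $143.50; OOP now $516.50. Insurer: $287 − $143.50 = $143.50.

$143.50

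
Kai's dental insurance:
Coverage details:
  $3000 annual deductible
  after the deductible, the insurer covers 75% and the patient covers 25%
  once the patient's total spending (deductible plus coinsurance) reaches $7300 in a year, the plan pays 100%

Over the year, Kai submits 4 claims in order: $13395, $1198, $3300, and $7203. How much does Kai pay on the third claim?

#1 ($13395): $3000 to deductible, leaving $10395; 25% of $10395 = $2598.75. Patient pays $5598.75; OOP now $5598.75.
#2 ($1198): deductible already satisfied, so patient's share is 25% × $1198 = $299.50. Patient owes $299.50 (running OOP $5898.25).
#3 ($3300): deductible met; 25% of $3300 = $825. Cost to patient: $825. OOP to date $6723.25.

$825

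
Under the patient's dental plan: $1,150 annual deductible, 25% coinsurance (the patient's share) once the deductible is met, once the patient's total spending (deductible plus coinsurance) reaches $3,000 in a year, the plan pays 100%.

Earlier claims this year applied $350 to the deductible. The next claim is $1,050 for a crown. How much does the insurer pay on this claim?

$350 of the $1,150 deductible is already met, leaving $800.
After the $800 deductible portion, $1,050 − $800 = $250 is subject to coinsurance.
Patient's 25% share of $250 is $62.50.
Patient responsibility before any cap: $800 + $62.50 = $862.50.
Total out-of-pocket so far would be $350 + $862.50 = $1,212.50, below the $3,000 cap — no reduction.
The plan picks up $1,050 − $862.50 = $187.50.

$187.50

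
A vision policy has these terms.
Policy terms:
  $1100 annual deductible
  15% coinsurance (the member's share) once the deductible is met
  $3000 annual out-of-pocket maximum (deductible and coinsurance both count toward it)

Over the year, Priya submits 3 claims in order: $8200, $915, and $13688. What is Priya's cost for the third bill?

$697.75

Bill 1, $8200: deductible takes $1100, $7100 remains; coinsurance $7100 × 15% = $1065. Member owes $2165 (running OOP $2165).
Bill 2, $915: 15% coinsurance on $915 = $137.25. Member owes $137.25 (running OOP $2302.25).
Bill 3, $13688: 15% coinsurance on $13688 = $2053.20. That would push OOP to $4355.45, over the $3000 cap, so member pays $3000 − $2302.25 = $697.75.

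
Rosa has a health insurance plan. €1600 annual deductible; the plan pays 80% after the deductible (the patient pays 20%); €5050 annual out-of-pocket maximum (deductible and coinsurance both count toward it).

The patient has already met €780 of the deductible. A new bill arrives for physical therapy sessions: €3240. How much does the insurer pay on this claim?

€1936

€780 of the €1600 deductible is already met, leaving €820.
The remaining €2420 (= €3240 − €820) moves to coinsurance.
Patient's 20% share of €2420 is €484.
Patient responsibility before any cap: €820 + €484 = €1304.
Year-to-date out-of-pocket becomes €780 + €1304 = €2084, still under the €5050 maximum, so no cap applies.
The insurer covers the remainder: €3240 − €1304 = €1936.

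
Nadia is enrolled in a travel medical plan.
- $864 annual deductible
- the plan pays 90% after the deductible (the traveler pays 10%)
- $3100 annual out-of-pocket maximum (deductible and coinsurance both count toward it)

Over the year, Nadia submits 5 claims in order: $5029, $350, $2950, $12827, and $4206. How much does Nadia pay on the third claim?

$295

Bill 1, $5029: $864 to deductible, leaving $4165; 10% of $4165 = $416.50. Traveler owes $1280.50 (running OOP $1280.50).
Bill 2, $350: 10% coinsurance on $350 = $35. Cost to traveler: $35. OOP to date $1315.50.
Bill 3, $2950: deductible met; 10% of $2950 = $295. Traveler owes $295 (running OOP $1610.50).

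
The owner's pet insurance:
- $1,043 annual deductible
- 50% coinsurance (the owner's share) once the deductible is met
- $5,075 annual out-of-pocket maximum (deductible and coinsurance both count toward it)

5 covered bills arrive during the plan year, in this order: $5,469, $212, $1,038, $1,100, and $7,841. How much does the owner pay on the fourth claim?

#1 ($5,469): deductible takes $1,043, $4,426 remains; 50% of $4,426 = $2,213. Cost to owner: $3,256. OOP to date $3,256.
#2 ($212): 50% coinsurance on $212 = $106. Cost to owner: $106. OOP to date $3,362.
#3 ($1,038): deductible met; 50% of $1,038 = $519. Owner pays $519; OOP now $3,881.
#4 ($1,100): deductible met; 50% of $1,100 = $550. Cost to owner: $550. OOP to date $4,431.

$550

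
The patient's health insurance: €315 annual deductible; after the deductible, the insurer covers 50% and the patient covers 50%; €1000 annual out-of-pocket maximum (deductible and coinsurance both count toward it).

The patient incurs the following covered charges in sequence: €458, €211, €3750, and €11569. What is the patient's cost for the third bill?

€508

Claim 1 (€458): deductible takes €315, €143 remains; coinsurance €143 × 50% = €71.50. Cost to patient: €386.50. OOP to date €386.50.
Claim 2 (€211): deductible already satisfied, so patient's share is 50% × €211 = €105.50. Patient pays €105.50; OOP now €492.
Claim 3 (€3750): deductible met; 50% of €3750 = €1875. That would push OOP to €2367, over the €1000 cap, so patient pays €1000 − €492 = €508.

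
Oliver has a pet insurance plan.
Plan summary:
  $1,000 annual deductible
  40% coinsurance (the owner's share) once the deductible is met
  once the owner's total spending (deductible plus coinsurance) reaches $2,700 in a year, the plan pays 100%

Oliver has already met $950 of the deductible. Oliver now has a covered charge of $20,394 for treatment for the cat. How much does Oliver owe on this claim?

$1,750

Deductible still to meet: $1,000 − $950 = $50.
That leaves $20,394 − $50 = $20,344 for coinsurance.
Coinsurance: $20,344 × 40% = $8,137.60.
So the owner owes $50 + $8,137.60 = $8,187.60 before any cap.
That would bring total out-of-pocket to $9,137.60, past the $2,700 cap. The owner is capped at $2,700 − $950 = $1,750 on this claim.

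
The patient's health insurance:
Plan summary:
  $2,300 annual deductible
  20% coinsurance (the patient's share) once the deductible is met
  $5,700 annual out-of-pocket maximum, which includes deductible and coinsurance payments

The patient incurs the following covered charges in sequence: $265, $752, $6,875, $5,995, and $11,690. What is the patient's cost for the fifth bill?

$1,082.60

Bill 1, $265: all of it applies to the deductible. Patient pays $265; OOP now $265.
Bill 2, $752: fully absorbed by the deductible. Patient owes $752 (running OOP $1,017).
Bill 3, $6,875: $1,283 to deductible, leaving $5,592; coinsurance $5,592 × 20% = $1,118.40. Patient pays $2,401.40; OOP now $3,418.40.
Bill 4, $5,995: deductible already satisfied, so patient's share is 20% × $5,995 = $1,199. Patient pays $1,199; OOP now $4,617.40.
Bill 5, $11,690: deductible already satisfied, so patient's share is 20% × $11,690 = $2,338. That would push OOP to $6,955.40, over the $5,700 cap, so patient pays $5,700 − $4,617.40 = $1,082.60.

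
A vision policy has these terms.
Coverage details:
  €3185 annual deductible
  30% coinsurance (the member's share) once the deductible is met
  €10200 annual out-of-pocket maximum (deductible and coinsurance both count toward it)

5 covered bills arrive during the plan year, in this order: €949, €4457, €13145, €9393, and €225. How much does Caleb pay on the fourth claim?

Claim 1 — €949: fully absorbed by the deductible. Cost to member: €949. OOP to date €949.
Claim 2 — €4457: €2236 to deductible, leaving €2221; 30% of €2221 = €666.30. Member pays €2902.30; OOP now €3851.30.
Claim 3 — €13145: deductible met; 30% of €13145 = €3943.50. Member owes €3943.50 (running OOP €7794.80).
Claim 4 — €9393: deductible already satisfied, so member's share is 30% × €9393 = €2817.90. Adding that to €7794.80 gives €10612.70, past the €10200 cap; member pays only €10200 − €7794.80 = €2405.20.

€2405.20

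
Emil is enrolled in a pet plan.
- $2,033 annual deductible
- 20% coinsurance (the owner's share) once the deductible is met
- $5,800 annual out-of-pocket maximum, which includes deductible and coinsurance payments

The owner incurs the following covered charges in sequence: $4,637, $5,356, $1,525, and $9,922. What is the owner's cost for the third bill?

Claim 1 — $4,637: $2,033 to deductible, leaving $2,604; 20% of $2,604 = $520.80. Owner owes $2,553.80 (running OOP $2,553.80).
Claim 2 — $5,356: deductible already satisfied, so owner's share is 20% × $5,356 = $1,071.20. Owner owes $1,071.20 (running OOP $3,625).
Claim 3 — $1,525: 20% coinsurance on $1,525 = $305. Owner pays $305; OOP now $3,930.

$305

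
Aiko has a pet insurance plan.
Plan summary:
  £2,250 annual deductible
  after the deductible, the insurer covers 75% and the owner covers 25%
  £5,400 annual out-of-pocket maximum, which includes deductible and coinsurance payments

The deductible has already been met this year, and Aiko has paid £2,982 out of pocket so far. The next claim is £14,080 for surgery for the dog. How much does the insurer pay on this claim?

With the deductible met, the entire £14,080 is subject to coinsurance.
Owner's 25% share of £14,080 is £3,520.
That would bring total out-of-pocket to £6,502, past the £5,400 cap. The owner is capped at £5,400 − £2,982 = £2,418 on this claim.
The plan picks up £14,080 − £2,418 = £11,662.

£11,662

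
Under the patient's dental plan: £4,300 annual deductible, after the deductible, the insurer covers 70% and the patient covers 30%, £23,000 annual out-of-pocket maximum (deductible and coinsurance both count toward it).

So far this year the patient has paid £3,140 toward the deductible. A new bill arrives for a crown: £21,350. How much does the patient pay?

£7,217

Deductible still to meet: £4,300 − £3,140 = £1,160.
That leaves £21,350 − £1,160 = £20,190 for coinsurance.
30% of £20,190 = £6,057 falls to the patient.
That puts the patient's cost at £1,160 + £6,057 = £7,217 before any cap.
Cumulative spending £3,140 + £7,217 = £10,357 stays under the £23,000 maximum.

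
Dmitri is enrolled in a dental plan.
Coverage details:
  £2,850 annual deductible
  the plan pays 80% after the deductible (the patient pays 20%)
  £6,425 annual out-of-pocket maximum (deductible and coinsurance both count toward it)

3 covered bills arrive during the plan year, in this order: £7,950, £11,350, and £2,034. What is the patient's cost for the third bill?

£285

Claim 1 — £7,950: £2,850 to deductible, leaving £5,100; 20% of £5,100 = £1,020. Patient pays £3,870; OOP now £3,870.
Claim 2 — £11,350: deductible already satisfied, so patient's share is 20% × £11,350 = £2,270. Patient pays £2,270; OOP now £6,140.
Claim 3 — £2,034: deductible met; 20% of £2,034 = £406.80. That would push OOP to £6,546.80, over the £6,425 cap, so patient pays £6,425 − £6,140 = £285.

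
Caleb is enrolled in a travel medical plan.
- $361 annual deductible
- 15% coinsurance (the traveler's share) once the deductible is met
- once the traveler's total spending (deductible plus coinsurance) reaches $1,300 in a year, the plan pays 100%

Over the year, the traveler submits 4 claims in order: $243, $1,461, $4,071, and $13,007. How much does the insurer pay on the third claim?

$3,460.35

Bill 1, $243: fully absorbed by the deductible. Traveler owes $243 (running OOP $243). Plan pays $243 − $243 = $0.
Bill 2, $1,461: deductible takes $118, $1,343 remains; 15% of $1,343 = $201.45. Traveler pays $319.45; OOP now $562.45. Insurer: $1,461 − $319.45 = $1,141.55.
Bill 3, $4,071: 15% coinsurance on $4,071 = $610.65. Cost to traveler: $610.65. OOP to date $1,173.10. Insurer: $4,071 − $610.65 = $3,460.35.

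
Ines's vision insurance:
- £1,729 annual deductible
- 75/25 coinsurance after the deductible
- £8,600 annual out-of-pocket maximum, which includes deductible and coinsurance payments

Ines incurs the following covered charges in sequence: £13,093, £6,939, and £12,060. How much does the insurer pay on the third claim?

#1 (£13,093): deductible takes £1,729, £11,364 remains; coinsurance £11,364 × 25% = £2,841. Member pays £4,570; OOP now £4,570. Insurer: £13,093 − £4,570 = £8,523.
#2 (£6,939): deductible met; 25% of £6,939 = £1,734.75. Member owes £1,734.75 (running OOP £6,304.75). Plan pays £6,939 − £1,734.75 = £5,204.25.
#3 (£12,060): 25% coinsurance on £12,060 = £3,015. Adding that to £6,304.75 gives £9,319.75, past the £8,600 cap; member pays only £8,600 − £6,304.75 = £2,295.25. Plan pays £12,060 − £2,295.25 = £9,764.75.

£9,764.75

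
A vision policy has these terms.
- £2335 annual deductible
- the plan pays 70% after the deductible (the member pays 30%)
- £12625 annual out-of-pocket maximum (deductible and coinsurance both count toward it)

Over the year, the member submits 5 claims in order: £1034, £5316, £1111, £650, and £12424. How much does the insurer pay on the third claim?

£777.70

Claim 1 (£1034): entire amount goes to the deductible. Cost to member: £1034. OOP to date £1034. Insurer: £1034 − £1034 = £0.
Claim 2 (£5316): £1301 finishes the deductible; £4015 goes to coinsurance; 30% of £4015 = £1204.50. Member owes £2505.50 (running OOP £3539.50). Insurer: £5316 − £2505.50 = £2810.50.
Claim 3 (£1111): deductible met; 30% of £1111 = £333.30. Member pays £333.30; OOP now £3872.80. Insurer: £1111 − £333.30 = £777.70.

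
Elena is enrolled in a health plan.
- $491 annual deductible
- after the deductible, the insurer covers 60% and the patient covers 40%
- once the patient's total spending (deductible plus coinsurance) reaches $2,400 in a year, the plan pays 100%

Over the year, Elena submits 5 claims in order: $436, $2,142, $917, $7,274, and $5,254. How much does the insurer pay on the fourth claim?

#1 ($436): all of it applies to the deductible. Patient owes $436 (running OOP $436). Plan pays $436 − $436 = $0.
#2 ($2,142): $55 to deductible, leaving $2,087; 40% of $2,087 = $834.80. Patient owes $889.80 (running OOP $1,325.80). Insurer: $2,142 − $889.80 = $1,252.20.
#3 ($917): 40% coinsurance on $917 = $366.80. Cost to patient: $366.80. OOP to date $1,692.60. Insurer: $917 − $366.80 = $550.20.
#4 ($7,274): 40% coinsurance on $7,274 = $2,909.60. OOP would hit $4,602.20 > $2,400, so the cap limits the patient to $2,400 − $1,692.60 = $707.40. Plan pays $7,274 − $707.40 = $6,566.60.

$6,566.60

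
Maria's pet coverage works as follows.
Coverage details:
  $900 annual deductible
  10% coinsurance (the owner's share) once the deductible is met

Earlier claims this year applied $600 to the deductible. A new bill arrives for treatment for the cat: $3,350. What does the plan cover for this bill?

$2,745

$600 of the $900 deductible is already met, leaving $300.
The remaining $3,050 (= $3,350 − $300) moves to coinsurance.
10% of $3,050 = $305 falls to the owner.
So the owner owes $300 + $305 = $605.
The insurer covers the remainder: $3,350 − $605 = $2,745.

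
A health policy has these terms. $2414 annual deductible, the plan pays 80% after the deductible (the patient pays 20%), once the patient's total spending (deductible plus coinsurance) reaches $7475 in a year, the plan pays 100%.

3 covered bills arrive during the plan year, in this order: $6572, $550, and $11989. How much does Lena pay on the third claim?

#1 ($6572): deductible takes $2414, $4158 remains; 20% of $4158 = $831.60. Patient owes $3245.60 (running OOP $3245.60).
#2 ($550): deductible already satisfied, so patient's share is 20% × $550 = $110. Cost to patient: $110. OOP to date $3355.60.
#3 ($11989): 20% coinsurance on $11989 = $2397.80. Patient owes $2397.80 (running OOP $5753.40).

$2397.80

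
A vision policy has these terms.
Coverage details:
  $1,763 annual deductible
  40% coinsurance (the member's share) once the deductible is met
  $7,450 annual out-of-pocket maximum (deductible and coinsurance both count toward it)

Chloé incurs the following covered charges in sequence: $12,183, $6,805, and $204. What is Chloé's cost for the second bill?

Claim 1 ($12,183): $1,763 finishes the deductible; $10,420 goes to coinsurance; 40% of $10,420 = $4,168. Member pays $5,931; OOP now $5,931.
Claim 2 ($6,805): 40% coinsurance on $6,805 = $2,722. That would push OOP to $8,653, over the $7,450 cap, so member pays $7,450 − $5,931 = $1,519.

$1,519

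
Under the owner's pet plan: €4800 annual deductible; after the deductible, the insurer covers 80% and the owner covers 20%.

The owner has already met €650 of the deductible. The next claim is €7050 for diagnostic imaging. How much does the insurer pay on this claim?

€2320

Deductible still to meet: €4800 − €650 = €4150.
The remaining €2900 (= €7050 − €4150) moves to coinsurance.
Coinsurance: €2900 × 20% = €580.
So the owner owes €4150 + €580 = €4730.
Insurer pays the balance: €7050 − €4730 = €2320.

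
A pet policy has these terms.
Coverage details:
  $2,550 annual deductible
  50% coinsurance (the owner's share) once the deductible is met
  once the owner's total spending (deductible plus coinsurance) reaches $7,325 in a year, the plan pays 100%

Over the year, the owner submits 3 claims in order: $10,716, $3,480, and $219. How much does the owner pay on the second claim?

Claim 1 ($10,716): $2,550 finishes the deductible; $8,166 goes to coinsurance; coinsurance $8,166 × 50% = $4,083. Owner owes $6,633 (running OOP $6,633).
Claim 2 ($3,480): deductible met; 50% of $3,480 = $1,740. OOP would hit $8,373 > $7,325, so the cap limits the owner to $7,325 − $6,633 = $692.

$692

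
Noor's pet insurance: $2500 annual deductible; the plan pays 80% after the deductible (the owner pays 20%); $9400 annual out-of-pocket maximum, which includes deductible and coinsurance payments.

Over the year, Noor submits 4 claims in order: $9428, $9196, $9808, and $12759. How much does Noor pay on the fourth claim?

Claim 1 — $9428: deductible takes $2500, $6928 remains; 20% of $6928 = $1385.60. Cost to owner: $3885.60. OOP to date $3885.60.
Claim 2 — $9196: deductible already satisfied, so owner's share is 20% × $9196 = $1839.20. Cost to owner: $1839.20. OOP to date $5724.80.
Claim 3 — $9808: 20% coinsurance on $9808 = $1961.60. Owner owes $1961.60 (running OOP $7686.40).
Claim 4 — $12759: deductible met; 20% of $12759 = $2551.80. Adding that to $7686.40 gives $10238.20, past the $9400 cap; owner pays only $9400 − $7686.40 = $1713.60.

$1713.60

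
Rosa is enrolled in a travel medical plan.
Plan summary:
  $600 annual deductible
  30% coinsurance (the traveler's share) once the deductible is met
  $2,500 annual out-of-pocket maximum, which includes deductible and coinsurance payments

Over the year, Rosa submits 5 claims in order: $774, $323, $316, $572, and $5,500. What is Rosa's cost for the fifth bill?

$1,484.50

Claim 1 — $774: deductible takes $600, $174 remains; traveler's 30% is $52.20. Traveler pays $652.20; OOP now $652.20.
Claim 2 — $323: 30% coinsurance on $323 = $96.90. Traveler owes $96.90 (running OOP $749.10).
Claim 3 — $316: 30% coinsurance on $316 = $94.80. Traveler pays $94.80; OOP now $843.90.
Claim 4 — $572: 30% coinsurance on $572 = $171.60. Traveler pays $171.60; OOP now $1,015.50.
Claim 5 — $5,500: deductible already satisfied, so traveler's share is 30% × $5,500 = $1,650. Adding that to $1,015.50 gives $2,665.50, past the $2,500 cap; traveler pays only $2,500 − $1,015.50 = $1,484.50.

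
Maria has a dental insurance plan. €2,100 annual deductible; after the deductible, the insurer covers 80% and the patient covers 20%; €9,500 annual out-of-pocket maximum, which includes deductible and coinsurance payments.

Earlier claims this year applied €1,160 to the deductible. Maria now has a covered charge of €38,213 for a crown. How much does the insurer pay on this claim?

Remaining deductible: €2,100 − €1,160 = €940.
That leaves €38,213 − €940 = €37,273 for coinsurance.
20% of €37,273 = €7,454.60 falls to the patient.
That puts the patient's cost at €940 + €7,454.60 = €8,394.60 before any cap.
Year-to-date out-of-pocket would reach €1,160 + €8,394.60 = €9,554.60, above the €9,500 maximum, so the patient pays only €9,500 − €1,160 = €8,340.
The insurer covers the remainder: €38,213 − €8,340 = €29,873.

€29,873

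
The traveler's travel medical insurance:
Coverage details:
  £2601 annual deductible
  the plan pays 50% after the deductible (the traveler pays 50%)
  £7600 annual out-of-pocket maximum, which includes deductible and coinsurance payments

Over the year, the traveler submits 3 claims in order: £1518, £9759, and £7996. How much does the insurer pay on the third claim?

£7335

#1 (£1518): entire amount goes to the deductible. Traveler pays £1518; OOP now £1518. Plan pays £1518 − £1518 = £0.
#2 (£9759): £1083 finishes the deductible; £8676 goes to coinsurance; coinsurance £8676 × 50% = £4338. Cost to traveler: £5421. OOP to date £6939. Plan pays £9759 − £5421 = £4338.
#3 (£7996): 50% coinsurance on £7996 = £3998. Adding that to £6939 gives £10937, past the £7600 cap; traveler pays only £7600 − £6939 = £661. Plan pays £7996 − £661 = £7335.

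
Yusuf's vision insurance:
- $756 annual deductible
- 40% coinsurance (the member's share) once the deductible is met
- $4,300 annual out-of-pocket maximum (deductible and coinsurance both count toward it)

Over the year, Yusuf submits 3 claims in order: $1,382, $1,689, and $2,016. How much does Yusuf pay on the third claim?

Bill 1, $1,382: deductible takes $756, $626 remains; 40% of $626 = $250.40. Member owes $1,006.40 (running OOP $1,006.40).
Bill 2, $1,689: 40% coinsurance on $1,689 = $675.60. Member owes $675.60 (running OOP $1,682).
Bill 3, $2,016: deductible already satisfied, so member's share is 40% × $2,016 = $806.40. Member owes $806.40 (running OOP $2,488.40).

$806.40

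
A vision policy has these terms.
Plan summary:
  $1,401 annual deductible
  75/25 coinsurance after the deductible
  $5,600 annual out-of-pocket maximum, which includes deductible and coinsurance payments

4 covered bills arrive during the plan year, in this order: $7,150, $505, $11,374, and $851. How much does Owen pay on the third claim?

$2,635.50

Bill 1, $7,150: $1,401 to deductible, leaving $5,749; 25% of $5,749 = $1,437.25. Cost to member: $2,838.25. OOP to date $2,838.25.
Bill 2, $505: deductible met; 25% of $505 = $126.25. Cost to member: $126.25. OOP to date $2,964.50.
Bill 3, $11,374: 25% coinsurance on $11,374 = $2,843.50. That would push OOP to $5,808, over the $5,600 cap, so member pays $5,600 − $2,964.50 = $2,635.50.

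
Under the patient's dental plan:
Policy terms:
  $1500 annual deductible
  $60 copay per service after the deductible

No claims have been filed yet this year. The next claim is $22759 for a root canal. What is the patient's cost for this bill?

The full $1500 deductible is still open; $1500 of this bill applies to it.
That leaves $22759 − $1500 = $21259 for the copay.
Copay on this service: $60.
So the patient owes $1500 + $60 = $1560.

$1560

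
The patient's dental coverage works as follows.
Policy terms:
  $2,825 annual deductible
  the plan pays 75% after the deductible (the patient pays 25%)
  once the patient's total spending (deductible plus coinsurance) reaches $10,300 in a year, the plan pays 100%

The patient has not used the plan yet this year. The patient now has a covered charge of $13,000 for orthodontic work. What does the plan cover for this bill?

$7,631.25

Deductible not yet touched, so the first $2,825 of the bill goes to the deductible.
The remaining $10,175 (= $13,000 − $2,825) moves to coinsurance.
Coinsurance: $10,175 × 25% = $2,543.75.
Patient responsibility before any cap: $2,825 + $2,543.75 = $5,368.75.
Cumulative spending $0 + $5,368.75 = $5,368.75 stays under the $10,300 maximum.
The insurer covers the remainder: $13,000 − $5,368.75 = $7,631.25.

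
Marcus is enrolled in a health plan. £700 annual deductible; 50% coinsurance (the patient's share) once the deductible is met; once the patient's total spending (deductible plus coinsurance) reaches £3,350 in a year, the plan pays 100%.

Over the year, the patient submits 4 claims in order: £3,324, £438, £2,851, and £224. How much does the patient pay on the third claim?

£1,119

#1 (£3,324): £700 finishes the deductible; £2,624 goes to coinsurance; patient's 50% is £1,312. Patient owes £2,012 (running OOP £2,012).
#2 (£438): deductible met; 50% of £438 = £219. Patient pays £219; OOP now £2,231.
#3 (£2,851): 50% coinsurance on £2,851 = £1,425.50. OOP would hit £3,656.50 > £3,350, so the cap limits the patient to £3,350 − £2,231 = £1,119.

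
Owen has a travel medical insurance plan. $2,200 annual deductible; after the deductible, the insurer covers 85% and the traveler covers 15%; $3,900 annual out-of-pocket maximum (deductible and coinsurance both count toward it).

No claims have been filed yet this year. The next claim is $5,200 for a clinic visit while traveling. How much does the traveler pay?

The full $2,200 deductible is still open; $2,200 of this bill applies to it.
That leaves $5,200 − $2,200 = $3,000 for coinsurance.
15% of $3,000 = $450 falls to the traveler.
That puts the traveler's cost at $2,200 + $450 = $2,650 before any cap.
Year-to-date out-of-pocket becomes $0 + $2,650 = $2,650, still under the $3,900 maximum, so no cap applies.

$2,650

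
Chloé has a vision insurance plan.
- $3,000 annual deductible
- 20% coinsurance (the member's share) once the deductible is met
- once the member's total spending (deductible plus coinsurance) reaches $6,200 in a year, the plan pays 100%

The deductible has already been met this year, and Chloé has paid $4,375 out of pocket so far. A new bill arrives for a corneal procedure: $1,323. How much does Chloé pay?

$264.60

The deductible is already satisfied, so the full bill goes to coinsurance.
Coinsurance: $1,323 × 20% = $264.60.
Year-to-date out-of-pocket becomes $4,375 + $264.60 = $4,639.60, still under the $6,200 maximum, so no cap applies.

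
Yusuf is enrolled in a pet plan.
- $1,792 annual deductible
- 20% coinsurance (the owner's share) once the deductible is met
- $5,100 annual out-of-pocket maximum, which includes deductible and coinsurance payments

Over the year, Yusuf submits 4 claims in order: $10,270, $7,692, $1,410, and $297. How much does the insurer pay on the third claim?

$1,336

Claim 1 — $10,270: deductible takes $1,792, $8,478 remains; 20% of $8,478 = $1,695.60. Owner owes $3,487.60 (running OOP $3,487.60). Insurer: $10,270 − $3,487.60 = $6,782.40.
Claim 2 — $7,692: 20% coinsurance on $7,692 = $1,538.40. Owner pays $1,538.40; OOP now $5,026. Plan pays $7,692 − $1,538.40 = $6,153.60.
Claim 3 — $1,410: deductible met; 20% of $1,410 = $282. OOP would hit $5,308 > $5,100, so the cap limits the owner to $5,100 − $5,026 = $74. Plan pays $1,410 − $74 = $1,336.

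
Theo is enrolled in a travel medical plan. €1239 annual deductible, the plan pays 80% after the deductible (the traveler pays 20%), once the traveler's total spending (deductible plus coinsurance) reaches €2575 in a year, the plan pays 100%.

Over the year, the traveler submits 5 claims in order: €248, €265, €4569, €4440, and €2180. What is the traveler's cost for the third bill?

€1494.60

#1 (€248): entire amount goes to the deductible. Traveler pays €248; OOP now €248.
#2 (€265): all of it applies to the deductible. Traveler owes €265 (running OOP €513).
#3 (€4569): €726 finishes the deductible; €3843 goes to coinsurance; 20% of €3843 = €768.60. Traveler owes €1494.60 (running OOP €2007.60).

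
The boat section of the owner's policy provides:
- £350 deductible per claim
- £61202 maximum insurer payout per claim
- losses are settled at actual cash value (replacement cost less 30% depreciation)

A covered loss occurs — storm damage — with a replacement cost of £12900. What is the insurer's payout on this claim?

£8680

Depreciate 30%: the covered value is £12900 × 0.7 = £9030.
After the deductible, £9030 − £350 = £8680 remains.
That's under the £61202 cap, so the insurer reimburses the full £8680.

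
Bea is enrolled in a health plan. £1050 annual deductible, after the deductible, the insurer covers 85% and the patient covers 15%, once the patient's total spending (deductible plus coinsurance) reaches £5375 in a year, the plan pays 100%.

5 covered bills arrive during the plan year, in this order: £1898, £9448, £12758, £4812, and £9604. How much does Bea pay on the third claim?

£1913.70

#1 (£1898): £1050 finishes the deductible; £848 goes to coinsurance; patient's 15% is £127.20. Patient owes £1177.20 (running OOP £1177.20).
#2 (£9448): deductible met; 15% of £9448 = £1417.20. Cost to patient: £1417.20. OOP to date £2594.40.
#3 (£12758): deductible already satisfied, so patient's share is 15% × £12758 = £1913.70. Patient pays £1913.70; OOP now £4508.10.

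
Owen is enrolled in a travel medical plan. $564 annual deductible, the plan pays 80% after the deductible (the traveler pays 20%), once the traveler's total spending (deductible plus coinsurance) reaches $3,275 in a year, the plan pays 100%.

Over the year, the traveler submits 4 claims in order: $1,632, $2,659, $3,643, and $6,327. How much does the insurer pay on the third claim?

$2,914.40

Bill 1, $1,632: $564 to deductible, leaving $1,068; 20% of $1,068 = $213.60. Traveler owes $777.60 (running OOP $777.60). Plan pays $1,632 − $777.60 = $854.40.
Bill 2, $2,659: deductible met; 20% of $2,659 = $531.80. Traveler pays $531.80; OOP now $1,309.40. Plan pays $2,659 − $531.80 = $2,127.20.
Bill 3, $3,643: deductible already satisfied, so traveler's share is 20% × $3,643 = $728.60. Traveler owes $728.60 (running OOP $2,038). Insurer: $3,643 − $728.60 = $2,914.40.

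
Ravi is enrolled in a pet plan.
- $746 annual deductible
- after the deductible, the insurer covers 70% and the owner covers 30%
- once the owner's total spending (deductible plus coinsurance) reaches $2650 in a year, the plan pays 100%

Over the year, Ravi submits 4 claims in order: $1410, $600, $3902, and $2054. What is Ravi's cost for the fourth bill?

#1 ($1410): $746 to deductible, leaving $664; 30% of $664 = $199.20. Owner pays $945.20; OOP now $945.20.
#2 ($600): deductible already satisfied, so owner's share is 30% × $600 = $180. Cost to owner: $180. OOP to date $1125.20.
#3 ($3902): deductible met; 30% of $3902 = $1170.60. Owner pays $1170.60; OOP now $2295.80.
#4 ($2054): deductible already satisfied, so owner's share is 30% × $2054 = $616.20. That would push OOP to $2912, over the $2650 cap, so owner pays $2650 − $2295.80 = $354.20.

$354.20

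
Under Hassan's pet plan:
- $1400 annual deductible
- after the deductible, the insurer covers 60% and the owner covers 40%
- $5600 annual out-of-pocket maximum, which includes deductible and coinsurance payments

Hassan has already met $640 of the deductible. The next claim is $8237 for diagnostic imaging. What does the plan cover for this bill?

Remaining deductible: $1400 − $640 = $760.
The remaining $7477 (= $8237 − $760) moves to coinsurance.
Coinsurance: $7477 × 40% = $2990.80.
That puts the owner's cost at $760 + $2990.80 = $3750.80 before any cap.
Year-to-date out-of-pocket becomes $640 + $3750.80 = $4390.80, still under the $5600 maximum, so no cap applies.
The insurer covers the remainder: $8237 − $3750.80 = $4486.20.

$4486.20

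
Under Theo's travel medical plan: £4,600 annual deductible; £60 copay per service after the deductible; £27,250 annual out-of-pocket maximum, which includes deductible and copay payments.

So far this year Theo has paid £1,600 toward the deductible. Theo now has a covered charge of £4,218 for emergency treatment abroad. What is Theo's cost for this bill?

£3,060

£1,600 of the £4,600 deductible is already met, leaving £3,000.
After the £3,000 deductible portion, £4,218 − £3,000 = £1,218 is subject to the copay.
Copay on this service: £60.
So the traveler owes £3,000 + £60 = £3,060 before any cap.
Total out-of-pocket so far would be £1,600 + £3,060 = £4,660, below the £27,250 cap — no reduction.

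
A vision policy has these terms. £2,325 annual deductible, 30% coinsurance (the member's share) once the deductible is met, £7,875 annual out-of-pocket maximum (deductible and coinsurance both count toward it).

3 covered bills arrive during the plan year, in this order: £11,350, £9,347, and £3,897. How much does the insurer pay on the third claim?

£3,858.60

Claim 1 — £11,350: £2,325 finishes the deductible; £9,025 goes to coinsurance; member's 30% is £2,707.50. Member pays £5,032.50; OOP now £5,032.50. Insurer: £11,350 − £5,032.50 = £6,317.50.
Claim 2 — £9,347: deductible already satisfied, so member's share is 30% × £9,347 = £2,804.10. Cost to member: £2,804.10. OOP to date £7,836.60. Insurer: £9,347 − £2,804.10 = £6,542.90.
Claim 3 — £3,897: deductible already satisfied, so member's share is 30% × £3,897 = £1,169.10. OOP would hit £9,005.70 > £7,875, so the cap limits the member to £7,875 − £7,836.60 = £38.40. Plan pays £3,897 − £38.40 = £3,858.60.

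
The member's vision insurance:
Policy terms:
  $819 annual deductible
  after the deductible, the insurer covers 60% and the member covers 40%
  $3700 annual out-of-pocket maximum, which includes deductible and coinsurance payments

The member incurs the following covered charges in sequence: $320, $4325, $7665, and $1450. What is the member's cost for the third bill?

Claim 1 — $320: entire amount goes to the deductible. Member pays $320; OOP now $320.
Claim 2 — $4325: $499 finishes the deductible; $3826 goes to coinsurance; 40% of $3826 = $1530.40. Cost to member: $2029.40. OOP to date $2349.40.
Claim 3 — $7665: deductible met; 40% of $7665 = $3066. OOP would hit $5415.40 > $3700, so the cap limits the member to $3700 − $2349.40 = $1350.60.

$1350.60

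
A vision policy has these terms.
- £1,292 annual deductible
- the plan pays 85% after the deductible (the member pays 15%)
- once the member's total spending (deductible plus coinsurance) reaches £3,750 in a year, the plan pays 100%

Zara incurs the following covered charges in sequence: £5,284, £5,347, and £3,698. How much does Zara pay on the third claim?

£554.70

Claim 1 (£5,284): £1,292 finishes the deductible; £3,992 goes to coinsurance; 15% of £3,992 = £598.80. Member pays £1,890.80; OOP now £1,890.80.
Claim 2 (£5,347): deductible met; 15% of £5,347 = £802.05. Cost to member: £802.05. OOP to date £2,692.85.
Claim 3 (£3,698): deductible met; 15% of £3,698 = £554.70. Member pays £554.70; OOP now £3,247.55.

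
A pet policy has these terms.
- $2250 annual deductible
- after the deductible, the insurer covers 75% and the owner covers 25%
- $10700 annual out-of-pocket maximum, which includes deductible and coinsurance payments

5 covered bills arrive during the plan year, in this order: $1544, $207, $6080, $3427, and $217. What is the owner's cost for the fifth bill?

#1 ($1544): all of it applies to the deductible. Owner pays $1544; OOP now $1544.
#2 ($207): all of it applies to the deductible. Cost to owner: $207. OOP to date $1751.
#3 ($6080): deductible takes $499, $5581 remains; owner's 25% is $1395.25. Owner owes $1894.25 (running OOP $3645.25).
#4 ($3427): deductible met; 25% of $3427 = $856.75. Owner pays $856.75; OOP now $4502.
#5 ($217): 25% coinsurance on $217 = $54.25. Cost to owner: $54.25. OOP to date $4556.25.

$54.25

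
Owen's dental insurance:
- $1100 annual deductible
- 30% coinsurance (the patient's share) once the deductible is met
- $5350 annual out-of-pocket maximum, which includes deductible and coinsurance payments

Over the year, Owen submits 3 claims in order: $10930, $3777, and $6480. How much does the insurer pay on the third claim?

$6312.10

Bill 1, $10930: deductible takes $1100, $9830 remains; patient's 30% is $2949. Cost to patient: $4049. OOP to date $4049. Plan pays $10930 − $4049 = $6881.
Bill 2, $3777: deductible met; 30% of $3777 = $1133.10. Patient owes $1133.10 (running OOP $5182.10). Plan pays $3777 − $1133.10 = $2643.90.
Bill 3, $6480: deductible already satisfied, so patient's share is 30% × $6480 = $1944. Adding that to $5182.10 gives $7126.10, past the $5350 cap; patient pays only $5350 − $5182.10 = $167.90. Insurer: $6480 − $167.90 = $6312.10.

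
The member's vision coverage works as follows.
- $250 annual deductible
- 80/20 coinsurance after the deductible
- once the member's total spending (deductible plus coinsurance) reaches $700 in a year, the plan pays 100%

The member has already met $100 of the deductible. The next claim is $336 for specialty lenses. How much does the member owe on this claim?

$187.20

$100 of the $250 deductible is already met, leaving $150.
The remaining $186 (= $336 − $150) moves to coinsurance.
Coinsurance: $186 × 20% = $37.20.
That puts the member's cost at $150 + $37.20 = $187.20 before any cap.
Total out-of-pocket so far would be $100 + $187.20 = $287.20, below the $700 cap — no reduction.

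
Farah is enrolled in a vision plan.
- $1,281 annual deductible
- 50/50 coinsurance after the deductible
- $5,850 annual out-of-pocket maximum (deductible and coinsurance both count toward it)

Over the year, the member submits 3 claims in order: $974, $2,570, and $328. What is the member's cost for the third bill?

$164

Claim 1 ($974): entire amount goes to the deductible. Cost to member: $974. OOP to date $974.
Claim 2 ($2,570): $307 finishes the deductible; $2,263 goes to coinsurance; 50% of $2,263 = $1,131.50. Member owes $1,438.50 (running OOP $2,412.50).
Claim 3 ($328): deductible met; 50% of $328 = $164. Cost to member: $164. OOP to date $2,576.50.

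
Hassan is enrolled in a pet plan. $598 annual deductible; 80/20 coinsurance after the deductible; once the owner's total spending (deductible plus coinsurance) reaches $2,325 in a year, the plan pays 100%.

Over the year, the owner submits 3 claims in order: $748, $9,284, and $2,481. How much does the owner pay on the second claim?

$1,697

Claim 1 ($748): $598 to deductible, leaving $150; coinsurance $150 × 20% = $30. Owner pays $628; OOP now $628.
Claim 2 ($9,284): deductible already satisfied, so owner's share is 20% × $9,284 = $1,856.80. That would push OOP to $2,484.80, over the $2,325 cap, so owner pays $2,325 − $628 = $1,697.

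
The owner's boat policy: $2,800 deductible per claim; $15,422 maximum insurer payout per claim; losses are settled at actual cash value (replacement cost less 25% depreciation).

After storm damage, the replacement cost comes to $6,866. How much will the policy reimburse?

$2,349.50

At 25% depreciation, ACV = $6,866 − $1,716.50 = $5,149.50.
After the deductible, $5,149.50 − $2,800 = $2,349.50 remains.
That's under the $15,422 cap, so the insurer reimburses the full $2,349.50.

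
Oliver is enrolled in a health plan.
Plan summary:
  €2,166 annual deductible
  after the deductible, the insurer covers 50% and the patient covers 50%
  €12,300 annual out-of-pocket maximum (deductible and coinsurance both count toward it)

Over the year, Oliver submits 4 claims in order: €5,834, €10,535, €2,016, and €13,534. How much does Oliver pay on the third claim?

€1,008

Claim 1 — €5,834: €2,166 to deductible, leaving €3,668; 50% of €3,668 = €1,834. Cost to patient: €4,000. OOP to date €4,000.
Claim 2 — €10,535: 50% coinsurance on €10,535 = €5,267.50. Patient pays €5,267.50; OOP now €9,267.50.
Claim 3 — €2,016: 50% coinsurance on €2,016 = €1,008. Patient owes €1,008 (running OOP €10,275.50).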